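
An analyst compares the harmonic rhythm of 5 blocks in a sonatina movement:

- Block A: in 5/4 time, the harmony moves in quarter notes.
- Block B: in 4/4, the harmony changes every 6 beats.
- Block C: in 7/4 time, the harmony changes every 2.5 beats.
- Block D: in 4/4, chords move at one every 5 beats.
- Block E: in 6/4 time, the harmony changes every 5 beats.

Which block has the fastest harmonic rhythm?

A: 5/1 = 5 chords/bar.
B: 4/6 = 2/3 chords/bar.
C: 7/2.5 = 2.8 chords/bar.
D: 4/5 = 0.8 chords/bar.
E: 6/5 = 1.2 chords/bar.
Fastest is A at 5 chords/bar.

Block A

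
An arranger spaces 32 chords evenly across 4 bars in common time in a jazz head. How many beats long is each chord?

0.5 beats

4 bars × 4 beats/bar = 16 beats total.
16 beats ÷ 32 chords = 0.5 beats per chord.
(That is an eighth note.)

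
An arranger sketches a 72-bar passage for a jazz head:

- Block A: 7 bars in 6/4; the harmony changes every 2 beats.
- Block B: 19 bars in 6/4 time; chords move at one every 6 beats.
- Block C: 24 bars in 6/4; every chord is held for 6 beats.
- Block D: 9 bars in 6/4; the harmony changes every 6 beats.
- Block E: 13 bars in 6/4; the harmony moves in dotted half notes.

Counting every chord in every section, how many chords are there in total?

A: 7 bars × 6 beats = 42 beats; 2 beats/chord → 21 chords.
B: 19 bars × 6 beats = 114 beats; 6 beats/chord → 19 chords.
C: 24 bars × 6 beats = 144 beats; 6 beats/chord → 24 chords.
D: 9 bars × 6 beats = 54 beats; 6 beats/chord → 9 chords.
E: 13 bars × 6 beats = 78 beats; 3 beats/chord → 26 chords.
Total: 21 + 19 + 24 + 9 + 26 = 99.

99 chords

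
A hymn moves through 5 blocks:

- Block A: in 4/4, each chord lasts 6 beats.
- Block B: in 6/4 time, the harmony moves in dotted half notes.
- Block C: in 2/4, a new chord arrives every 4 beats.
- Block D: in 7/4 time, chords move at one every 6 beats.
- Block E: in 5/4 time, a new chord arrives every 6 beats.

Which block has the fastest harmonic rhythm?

Block B

A: each chord is 6 beats in 4/4, so 2/3 per bar.
B: each chord is 3 beats in 6/4, so 2 per bar.
C: each chord is 4 beats in 2/4, so 0.5 per bar.
D: each chord is 6 beats in 7/4, so 7/6 per bar.
E: each chord is 6 beats in 5/4, so 5/6 per bar.
Fastest is B at 2 chords/bar.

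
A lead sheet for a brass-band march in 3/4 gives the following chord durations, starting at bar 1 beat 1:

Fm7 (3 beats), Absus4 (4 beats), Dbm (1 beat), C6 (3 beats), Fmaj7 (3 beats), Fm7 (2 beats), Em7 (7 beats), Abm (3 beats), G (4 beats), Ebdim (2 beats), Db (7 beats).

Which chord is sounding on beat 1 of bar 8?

Beat 1 of bar 8 is beat (8−1)×3 + 1 = 22 overall.
Running totals: Fm7 ends at 3, Absus4 ends at 7, Dbm ends at 8, C6 ends at 11, Fmaj7 ends at 14, Fm7 ends at 16, Em7 ends at 23.
Beat 22 falls within Em7.

Em7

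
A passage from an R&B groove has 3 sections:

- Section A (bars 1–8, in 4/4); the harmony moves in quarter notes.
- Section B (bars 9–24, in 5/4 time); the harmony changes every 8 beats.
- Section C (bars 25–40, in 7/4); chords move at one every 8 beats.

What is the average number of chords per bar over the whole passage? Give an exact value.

A: 8 bars of 4 beats is 32 beats; at 1 beat each that's 32 chords.
B: 16 bars of 5 beats is 80 beats; at 8 beats each that's 10 chords.
C: 16 bars of 7 beats is 112 beats; at 8 beats each that's 14 chords.
Overall: 56 chords over 40 bars → 56/40 = 1.4 chords per bar.

1.4 chords per bar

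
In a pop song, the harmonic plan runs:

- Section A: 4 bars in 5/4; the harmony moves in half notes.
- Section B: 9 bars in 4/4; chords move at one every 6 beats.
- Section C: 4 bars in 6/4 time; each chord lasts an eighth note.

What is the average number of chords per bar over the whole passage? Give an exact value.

A: 4 × 5 = 20 beats ÷ 2 = 10 chords.
B: 9 × 4 = 36 beats ÷ 6 = 6 chords.
C: 4 × 6 = 24 beats ÷ 0.5 = 48 chords.
Overall: 64 chords over 17 bars → 64/17 = 64/17 chords per bar.

64/17 chords per bar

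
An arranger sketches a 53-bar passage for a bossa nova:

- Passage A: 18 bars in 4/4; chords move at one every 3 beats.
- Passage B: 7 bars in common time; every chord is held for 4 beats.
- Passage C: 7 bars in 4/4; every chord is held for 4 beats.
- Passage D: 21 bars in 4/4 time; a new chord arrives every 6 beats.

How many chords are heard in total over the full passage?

A has 72 beats and chords last 3 each, so 24 chords.
B has 28 beats and chords last 4 each, so 7 chords.
C has 28 beats and chords last 4 each, so 7 chords.
D has 84 beats and chords last 6 each, so 14 chords.
Total: 24 + 7 + 7 + 14 = 52.

52 chords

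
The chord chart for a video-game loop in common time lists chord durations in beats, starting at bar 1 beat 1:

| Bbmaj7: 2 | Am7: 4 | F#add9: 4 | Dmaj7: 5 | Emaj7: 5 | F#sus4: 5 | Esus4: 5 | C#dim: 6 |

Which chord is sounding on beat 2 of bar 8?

Esus4

Beat 2 of bar 8 is beat (8−1)×4 + 2 = 30 overall.
Running totals: Bbmaj7 ends at 2, Am7 ends at 6, F#add9 ends at 10, Dmaj7 ends at 15, Emaj7 ends at 20, F#sus4 ends at 25, Esus4 ends at 30.
Beat 30 falls within Esus4.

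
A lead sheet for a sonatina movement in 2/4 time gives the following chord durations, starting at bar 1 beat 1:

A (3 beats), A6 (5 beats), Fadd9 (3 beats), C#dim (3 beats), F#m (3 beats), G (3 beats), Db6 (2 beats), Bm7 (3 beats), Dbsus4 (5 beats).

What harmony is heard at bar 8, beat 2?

Beat 2 of bar 8 is beat (8−1)×2 + 2 = 16 overall.
Running totals: A ends at 3, A6 ends at 8, Fadd9 ends at 11, C#dim ends at 14, F#m ends at 17.
Beat 16 falls within F#m.

F#m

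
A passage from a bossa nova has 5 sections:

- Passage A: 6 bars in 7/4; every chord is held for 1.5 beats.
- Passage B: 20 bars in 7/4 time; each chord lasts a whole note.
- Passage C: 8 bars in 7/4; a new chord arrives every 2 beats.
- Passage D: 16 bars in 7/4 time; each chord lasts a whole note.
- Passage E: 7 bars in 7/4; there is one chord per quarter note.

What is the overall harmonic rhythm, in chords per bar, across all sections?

56/19 chords per bar

A: 6 × 7 = 42 beats ÷ 1.5 = 28 chords.
B: 20 × 7 = 140 beats ÷ 4 = 35 chords.
C: 8 × 7 = 56 beats ÷ 2 = 28 chords.
D: 16 × 7 = 112 beats ÷ 4 = 28 chords.
E: 7 × 7 = 49 beats ÷ 1 = 49 chords.
Overall: 168 chords over 57 bars → 168/57 = 56/19 chords per bar.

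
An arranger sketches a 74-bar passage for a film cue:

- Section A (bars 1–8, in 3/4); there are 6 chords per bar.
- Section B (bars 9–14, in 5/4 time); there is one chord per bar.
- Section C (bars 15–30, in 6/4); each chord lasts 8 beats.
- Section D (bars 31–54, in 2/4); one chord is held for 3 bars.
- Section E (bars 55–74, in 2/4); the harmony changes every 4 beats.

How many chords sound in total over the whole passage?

A: 8 bars × 3 beats = 24 beats; 0.5 beats/chord → 48 chords.
B: 6 bars × 5 beats = 30 beats; 5 beats/chord → 6 chords.
C: 16 bars × 6 beats = 96 beats; 8 beats/chord → 12 chords.
D: 24 bars × 2 beats = 48 beats; 6 beats/chord → 8 chords.
E: 20 bars × 2 beats = 40 beats; 4 beats/chord → 10 chords.
Total: 48 + 6 + 12 + 8 + 10 = 84.

84 chords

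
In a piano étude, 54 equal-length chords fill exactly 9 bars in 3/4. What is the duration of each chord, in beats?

9 bars × 3 beats/bar = 27 beats total.
27 beats ÷ 54 chords = 0.5 beats per chord.
(That is an eighth note.)

0.5 beats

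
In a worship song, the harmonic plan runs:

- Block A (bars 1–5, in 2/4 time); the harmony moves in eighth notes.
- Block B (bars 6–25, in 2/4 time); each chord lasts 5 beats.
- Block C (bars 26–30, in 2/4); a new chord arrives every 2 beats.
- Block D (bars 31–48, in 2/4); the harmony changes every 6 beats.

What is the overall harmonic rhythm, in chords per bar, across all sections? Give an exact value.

A: 5 bars of 2 beats is 10 beats; at 0.5 beats each that's 20 chords.
B: 20 bars of 2 beats is 40 beats; at 5 beats each that's 8 chords.
C: 5 bars of 2 beats is 10 beats; at 2 beats each that's 5 chords.
D: 18 bars of 2 beats is 36 beats; at 6 beats each that's 6 chords.
Overall: 39 chords over 48 bars → 39/48 = 13/16 chords per bar.

13/16 chords per bar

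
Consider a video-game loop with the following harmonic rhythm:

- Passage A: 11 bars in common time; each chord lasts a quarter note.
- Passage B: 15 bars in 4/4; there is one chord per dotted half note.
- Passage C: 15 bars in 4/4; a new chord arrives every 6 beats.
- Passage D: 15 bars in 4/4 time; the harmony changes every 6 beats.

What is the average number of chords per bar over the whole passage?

1.5 chords per bar

A: 11 bars of 4 beats is 44 beats; at 1 beat each that's 44 chords.
B: 15 bars of 4 beats is 60 beats; at 3 beats each that's 20 chords.
C: 15 bars of 4 beats is 60 beats; at 6 beats each that's 10 chords.
D: 15 bars of 4 beats is 60 beats; at 6 beats each that's 10 chords.
Overall: 84 chords over 56 bars → 84/56 = 1.5 chords per bar.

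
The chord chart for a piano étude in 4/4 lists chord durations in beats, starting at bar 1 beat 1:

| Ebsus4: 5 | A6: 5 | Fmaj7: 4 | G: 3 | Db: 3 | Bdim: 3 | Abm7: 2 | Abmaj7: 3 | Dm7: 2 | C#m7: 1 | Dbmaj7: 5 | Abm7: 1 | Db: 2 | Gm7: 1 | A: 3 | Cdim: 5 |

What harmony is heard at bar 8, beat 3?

Beat 3 of bar 8 is beat (8−1)×4 + 3 = 31 overall.
Running totals: Ebsus4 ends at 5, A6 ends at 10, Fmaj7 ends at 14, G ends at 17, Db ends at 20, Bdim ends at 23, Abm7 ends at 25, Abmaj7 ends at 28, Dm7 ends at 30, C#m7 ends at 31.
Beat 31 falls within C#m7.

C#m7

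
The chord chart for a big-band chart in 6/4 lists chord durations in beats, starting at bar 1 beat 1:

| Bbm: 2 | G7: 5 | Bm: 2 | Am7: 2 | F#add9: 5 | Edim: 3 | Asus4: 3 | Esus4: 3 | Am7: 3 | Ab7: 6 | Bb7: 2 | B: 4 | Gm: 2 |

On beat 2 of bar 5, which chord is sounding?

Beat 2 of bar 5 is beat (5−1)×6 + 2 = 26 overall.
Running totals: Bbm ends at 2, G7 ends at 7, Bm ends at 9, Am7 ends at 11, F#add9 ends at 16, Edim ends at 19, Asus4 ends at 22, Esus4 ends at 25, Am7 ends at 28.
Beat 26 falls within Am7.

Am7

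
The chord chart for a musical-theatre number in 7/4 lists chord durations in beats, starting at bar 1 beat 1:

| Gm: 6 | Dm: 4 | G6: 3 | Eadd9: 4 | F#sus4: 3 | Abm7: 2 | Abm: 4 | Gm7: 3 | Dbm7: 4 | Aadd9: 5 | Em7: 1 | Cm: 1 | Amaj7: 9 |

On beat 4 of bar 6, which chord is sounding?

Em7

Beat 4 of bar 6 is beat (6−1)×7 + 4 = 39 overall.
Running totals: Gm ends at 6, Dm ends at 10, G6 ends at 13, Eadd9 ends at 17, F#sus4 ends at 20, Abm7 ends at 22, Abm ends at 26, Gm7 ends at 29, Dbm7 ends at 33, Aadd9 ends at 38, Em7 ends at 39.
Beat 39 falls within Em7.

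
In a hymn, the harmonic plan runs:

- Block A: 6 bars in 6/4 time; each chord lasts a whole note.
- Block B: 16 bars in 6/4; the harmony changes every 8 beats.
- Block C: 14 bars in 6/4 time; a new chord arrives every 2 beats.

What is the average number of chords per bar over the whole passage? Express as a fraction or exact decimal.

1.75 chords per bar

A: 6 bars of 6 beats is 36 beats; at 4 beats each that's 9 chords.
B: 16 bars of 6 beats is 96 beats; at 8 beats each that's 12 chords.
C: 14 bars of 6 beats is 84 beats; at 2 beats each that's 42 chords.
Overall: 63 chords over 36 bars → 63/36 = 1.75 chords per bar.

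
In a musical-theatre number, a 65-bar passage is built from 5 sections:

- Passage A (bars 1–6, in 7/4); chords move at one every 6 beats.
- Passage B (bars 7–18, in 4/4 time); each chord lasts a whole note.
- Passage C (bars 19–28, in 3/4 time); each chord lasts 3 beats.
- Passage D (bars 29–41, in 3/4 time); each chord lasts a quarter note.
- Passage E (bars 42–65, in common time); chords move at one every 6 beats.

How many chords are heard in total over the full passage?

84 chords

A: 6 bars × 7 beats = 42 beats; 6 beats/chord → 7 chords.
B: 12 bars × 4 beats = 48 beats; 4 beats/chord → 12 chords.
C: 10 bars × 3 beats = 30 beats; 3 beats/chord → 10 chords.
D: 13 bars × 3 beats = 39 beats; 1 beat/chord → 39 chords.
E: 24 bars × 4 beats = 96 beats; 6 beats/chord → 16 chords.
Total: 7 + 12 + 10 + 39 + 16 = 84.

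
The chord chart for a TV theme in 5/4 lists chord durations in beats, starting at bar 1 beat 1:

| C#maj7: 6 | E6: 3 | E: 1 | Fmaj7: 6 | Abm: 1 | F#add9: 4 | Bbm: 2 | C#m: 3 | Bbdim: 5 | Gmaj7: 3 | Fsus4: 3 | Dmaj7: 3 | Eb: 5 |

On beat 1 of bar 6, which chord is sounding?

C#m

Beat 1 of bar 6 is beat (6−1)×5 + 1 = 26 overall.
Running totals: C#maj7 ends at 6, E6 ends at 9, E ends at 10, Fmaj7 ends at 16, Abm ends at 17, F#add9 ends at 21, Bbm ends at 23, C#m ends at 26.
Beat 26 falls within C#m.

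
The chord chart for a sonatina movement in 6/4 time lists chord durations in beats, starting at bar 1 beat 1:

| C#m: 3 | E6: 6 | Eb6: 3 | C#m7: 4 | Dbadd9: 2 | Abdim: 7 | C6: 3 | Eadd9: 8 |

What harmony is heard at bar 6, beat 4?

Beat 4 of bar 6 is beat (6−1)×6 + 4 = 34 overall.
Running totals: C#m ends at 3, E6 ends at 9, Eb6 ends at 12, C#m7 ends at 16, Dbadd9 ends at 18, Abdim ends at 25, C6 ends at 28, Eadd9 ends at 36.
Beat 34 falls within Eadd9.

Eadd9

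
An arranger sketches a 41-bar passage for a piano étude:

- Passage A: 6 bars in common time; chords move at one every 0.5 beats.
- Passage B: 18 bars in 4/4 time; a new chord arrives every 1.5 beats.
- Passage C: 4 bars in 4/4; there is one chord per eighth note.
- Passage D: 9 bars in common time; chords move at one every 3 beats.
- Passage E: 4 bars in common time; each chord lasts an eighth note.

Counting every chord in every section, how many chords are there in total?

172 chords

A: 6 bars × 4 beats = 24 beats; 0.5 beats/chord → 48 chords.
B: 18 bars × 4 beats = 72 beats; 1.5 beats/chord → 48 chords.
C: 4 bars × 4 beats = 16 beats; 0.5 beats/chord → 32 chords.
D: 9 bars × 4 beats = 36 beats; 3 beats/chord → 12 chords.
E: 4 bars × 4 beats = 16 beats; 0.5 beats/chord → 32 chords.
Total: 48 + 48 + 32 + 12 + 32 = 172.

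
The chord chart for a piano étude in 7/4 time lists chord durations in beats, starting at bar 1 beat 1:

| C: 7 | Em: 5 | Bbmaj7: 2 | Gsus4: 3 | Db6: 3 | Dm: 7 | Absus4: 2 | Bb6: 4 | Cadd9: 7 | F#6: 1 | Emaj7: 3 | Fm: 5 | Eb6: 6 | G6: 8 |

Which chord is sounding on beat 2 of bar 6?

Beat 2 of bar 6 is beat (6−1)×7 + 2 = 37 overall.
Running totals: C ends at 7, Em ends at 12, Bbmaj7 ends at 14, Gsus4 ends at 17, Db6 ends at 20, Dm ends at 27, Absus4 ends at 29, Bb6 ends at 33, Cadd9 ends at 40.
Beat 37 falls within Cadd9.

Cadd9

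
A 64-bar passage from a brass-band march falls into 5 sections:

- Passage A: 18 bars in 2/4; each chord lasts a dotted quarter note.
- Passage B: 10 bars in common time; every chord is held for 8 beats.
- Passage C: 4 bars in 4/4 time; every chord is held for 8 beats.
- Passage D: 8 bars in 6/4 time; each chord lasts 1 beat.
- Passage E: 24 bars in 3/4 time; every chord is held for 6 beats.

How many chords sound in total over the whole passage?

91 chords

A: 18·2 = 36 beats, 36/1.5 = 24 chords.
B: 10·4 = 40 beats, 40/8 = 5 chords.
C: 4·4 = 16 beats, 16/8 = 2 chords.
D: 8·6 = 48 beats, 48/1 = 48 chords.
E: 24·3 = 72 beats, 72/6 = 12 chords.
Total: 24 + 5 + 2 + 48 + 12 = 91.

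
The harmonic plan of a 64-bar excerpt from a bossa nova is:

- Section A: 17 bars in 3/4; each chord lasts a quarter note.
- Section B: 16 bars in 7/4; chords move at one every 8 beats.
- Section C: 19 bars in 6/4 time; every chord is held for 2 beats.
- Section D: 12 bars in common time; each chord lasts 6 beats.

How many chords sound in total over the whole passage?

130 chords

A: 17 bars × 3 beats = 51 beats; 1 beat/chord → 51 chords.
B: 16 bars × 7 beats = 112 beats; 8 beats/chord → 14 chords.
C: 19 bars × 6 beats = 114 beats; 2 beats/chord → 57 chords.
D: 12 bars × 4 beats = 48 beats; 6 beats/chord → 8 chords.
Total: 51 + 14 + 57 + 8 = 130.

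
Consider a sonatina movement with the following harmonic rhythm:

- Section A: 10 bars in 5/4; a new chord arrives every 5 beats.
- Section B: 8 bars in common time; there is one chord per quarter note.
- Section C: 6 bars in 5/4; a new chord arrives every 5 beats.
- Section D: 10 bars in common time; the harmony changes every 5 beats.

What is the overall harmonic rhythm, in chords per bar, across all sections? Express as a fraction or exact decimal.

A: 10 × 5 = 50 beats ÷ 5 = 10 chords.
B: 8 × 4 = 32 beats ÷ 1 = 32 chords.
C: 6 × 5 = 30 beats ÷ 5 = 6 chords.
D: 10 × 4 = 40 beats ÷ 5 = 8 chords.
Overall: 56 chords over 34 bars → 56/34 = 28/17 chords per bar.

28/17 chords per bar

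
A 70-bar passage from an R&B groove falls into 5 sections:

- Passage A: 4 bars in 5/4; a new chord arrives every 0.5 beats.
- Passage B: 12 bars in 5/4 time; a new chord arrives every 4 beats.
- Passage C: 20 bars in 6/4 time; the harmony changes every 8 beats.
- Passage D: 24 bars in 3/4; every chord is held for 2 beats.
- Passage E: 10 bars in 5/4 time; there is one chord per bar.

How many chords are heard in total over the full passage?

A has 20 beats and chords last 0.5 each, so 40 chords.
B has 60 beats and chords last 4 each, so 15 chords.
C has 120 beats and chords last 8 each, so 15 chords.
D has 72 beats and chords last 2 each, so 36 chords.
E has 50 beats and chords last 5 each, so 10 chords.
Total: 40 + 15 + 15 + 36 + 10 = 116.

116 chords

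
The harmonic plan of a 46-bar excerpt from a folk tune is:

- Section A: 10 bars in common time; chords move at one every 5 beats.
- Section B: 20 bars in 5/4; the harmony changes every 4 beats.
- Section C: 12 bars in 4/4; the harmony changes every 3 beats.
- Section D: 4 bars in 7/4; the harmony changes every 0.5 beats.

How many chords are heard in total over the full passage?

A has 40 beats and chords last 5 each, so 8 chords.
B has 100 beats and chords last 4 each, so 25 chords.
C has 48 beats and chords last 3 each, so 16 chords.
D has 28 beats and chords last 0.5 each, so 56 chords.
Total: 8 + 25 + 16 + 56 = 105.

105 chords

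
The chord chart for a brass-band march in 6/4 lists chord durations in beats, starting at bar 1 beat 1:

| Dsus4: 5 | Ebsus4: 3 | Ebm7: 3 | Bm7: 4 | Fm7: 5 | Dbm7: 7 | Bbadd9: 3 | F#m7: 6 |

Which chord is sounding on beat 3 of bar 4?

Beat 3 of bar 4 is beat (4−1)×6 + 3 = 21 overall.
Running totals: Dsus4 ends at 5, Ebsus4 ends at 8, Ebm7 ends at 11, Bm7 ends at 15, Fm7 ends at 20, Dbm7 ends at 27.
Beat 21 falls within Dbm7.

Dbm7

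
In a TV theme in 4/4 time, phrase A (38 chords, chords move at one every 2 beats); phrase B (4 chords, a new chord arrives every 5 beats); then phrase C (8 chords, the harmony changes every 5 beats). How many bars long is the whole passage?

A: 38 × 2 = 76 beats = 19 bars.
B: 4 × 5 = 20 beats = 5 bars.
C: 8 × 5 = 40 beats = 10 bars.
Total: 19 + 5 + 10 = 34 bars.

34 bars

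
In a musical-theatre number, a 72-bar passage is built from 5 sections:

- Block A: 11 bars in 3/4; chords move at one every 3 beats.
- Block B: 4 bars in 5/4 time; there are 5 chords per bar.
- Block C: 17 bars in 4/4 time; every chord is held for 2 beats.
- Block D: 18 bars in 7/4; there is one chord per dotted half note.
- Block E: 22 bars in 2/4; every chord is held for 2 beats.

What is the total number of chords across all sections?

A has 33 beats and chords last 3 each, so 11 chords.
B has 20 beats and chords last 1 each, so 20 chords.
C has 68 beats and chords last 2 each, so 34 chords.
D has 126 beats and chords last 3 each, so 42 chords.
E has 44 beats and chords last 2 each, so 22 chords.
Total: 11 + 20 + 34 + 42 + 22 = 129.

129 chords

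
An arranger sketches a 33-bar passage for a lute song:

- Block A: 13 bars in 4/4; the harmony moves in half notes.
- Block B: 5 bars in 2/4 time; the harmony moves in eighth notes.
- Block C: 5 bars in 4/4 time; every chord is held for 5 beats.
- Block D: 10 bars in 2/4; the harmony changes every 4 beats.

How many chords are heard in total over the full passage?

55 chords

A has 52 beats and chords last 2 each, so 26 chords.
B has 10 beats and chords last 0.5 each, so 20 chords.
C has 20 beats and chords last 5 each, so 4 chords.
D has 20 beats and chords last 4 each, so 5 chords.
Total: 26 + 20 + 4 + 5 = 55.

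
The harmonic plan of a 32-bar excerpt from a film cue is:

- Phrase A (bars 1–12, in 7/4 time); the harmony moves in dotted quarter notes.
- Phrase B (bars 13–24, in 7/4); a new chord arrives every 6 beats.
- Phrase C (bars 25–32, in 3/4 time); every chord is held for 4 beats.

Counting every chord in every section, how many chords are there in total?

A: 12·7 = 84 beats, 84/1.5 = 56 chords.
B: 12·7 = 84 beats, 84/6 = 14 chords.
C: 8·3 = 24 beats, 24/4 = 6 chords.
Total: 56 + 14 + 6 = 76.

76 chords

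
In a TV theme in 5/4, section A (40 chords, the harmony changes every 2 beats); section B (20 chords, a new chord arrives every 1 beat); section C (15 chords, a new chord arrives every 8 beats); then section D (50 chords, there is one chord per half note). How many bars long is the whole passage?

A: 40 × 2 = 80 beats = 16 bars.
B: 20 × 1 = 20 beats = 4 bars.
C: 15 × 8 = 120 beats = 24 bars.
D: 50 × 2 = 100 beats = 20 bars.
Total: 16 + 4 + 24 + 20 = 64 bars.

64 bars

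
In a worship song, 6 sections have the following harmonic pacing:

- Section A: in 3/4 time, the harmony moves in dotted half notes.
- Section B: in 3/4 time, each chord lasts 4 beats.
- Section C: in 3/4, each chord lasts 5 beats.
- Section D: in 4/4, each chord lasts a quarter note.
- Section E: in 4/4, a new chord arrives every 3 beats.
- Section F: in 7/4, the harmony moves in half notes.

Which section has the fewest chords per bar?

A: each chord is 3 beats in 3/4, so 1 per bar.
B: each chord is 4 beats in 3/4, so 0.75 per bar.
C: each chord is 5 beats in 3/4, so 0.6 per bar.
D: each chord is 1 beat in 4/4, so 4 per bar.
E: each chord is 3 beats in 4/4, so 4/3 per bar.
F: each chord is 2 beats in 7/4, so 3.5 per bar.
Slowest is C at 0.6 chords/bar.

Section C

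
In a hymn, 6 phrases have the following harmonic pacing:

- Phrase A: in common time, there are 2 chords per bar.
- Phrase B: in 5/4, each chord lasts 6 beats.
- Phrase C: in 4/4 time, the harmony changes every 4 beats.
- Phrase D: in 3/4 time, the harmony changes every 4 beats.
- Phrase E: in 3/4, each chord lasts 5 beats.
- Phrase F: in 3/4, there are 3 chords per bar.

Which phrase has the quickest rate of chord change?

A: 4/2 = 2 chords/bar.
B: 5/6 = 5/6 chords/bar.
C: 4/4 = 1 chord/bar.
D: 3/4 = 0.75 chords/bar.
E: 3/5 = 0.6 chords/bar.
F: 3/1 = 3 chords/bar.
Fastest is F at 3 chords/bar.

Phrase F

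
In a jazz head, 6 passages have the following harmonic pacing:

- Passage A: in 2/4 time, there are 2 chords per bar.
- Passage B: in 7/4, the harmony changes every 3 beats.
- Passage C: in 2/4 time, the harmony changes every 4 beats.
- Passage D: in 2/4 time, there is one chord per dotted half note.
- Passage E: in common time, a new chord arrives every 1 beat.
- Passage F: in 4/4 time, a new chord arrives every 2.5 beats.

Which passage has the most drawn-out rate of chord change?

Passage C

A: 2/1 = 2 chords/bar.
B: 7/3 = 7/3 chords/bar.
C: 2/4 = 0.5 chords/bar.
D: 2/3 = 2/3 chords/bar.
E: 4/1 = 4 chords/bar.
F: 4/2.5 = 1.6 chords/bar.
Slowest is C at 0.5 chords/bar.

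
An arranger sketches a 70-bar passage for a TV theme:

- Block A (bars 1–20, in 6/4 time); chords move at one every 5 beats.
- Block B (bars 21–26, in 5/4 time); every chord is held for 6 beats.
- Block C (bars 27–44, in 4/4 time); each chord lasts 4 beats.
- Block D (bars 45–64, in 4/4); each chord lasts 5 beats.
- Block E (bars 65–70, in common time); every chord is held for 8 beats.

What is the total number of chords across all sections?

66 chords

A has 120 beats and chords last 5 each, so 24 chords.
B has 30 beats and chords last 6 each, so 5 chords.
C has 72 beats and chords last 4 each, so 18 chords.
D has 80 beats and chords last 5 each, so 16 chords.
E has 24 beats and chords last 8 each, so 3 chords.
Total: 24 + 5 + 18 + 16 + 3 = 66.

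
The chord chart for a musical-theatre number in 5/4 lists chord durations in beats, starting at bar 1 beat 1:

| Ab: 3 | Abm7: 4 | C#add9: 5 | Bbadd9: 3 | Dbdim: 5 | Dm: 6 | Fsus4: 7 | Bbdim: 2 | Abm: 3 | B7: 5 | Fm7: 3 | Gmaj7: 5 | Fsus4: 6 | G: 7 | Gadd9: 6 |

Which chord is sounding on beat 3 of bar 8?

Beat 3 of bar 8 is beat (8−1)×5 + 3 = 38 overall.
Running totals: Ab ends at 3, Abm7 ends at 7, C#add9 ends at 12, Bbadd9 ends at 15, Dbdim ends at 20, Dm ends at 26, Fsus4 ends at 33, Bbdim ends at 35, Abm ends at 38.
Beat 38 falls within Abm.

Abm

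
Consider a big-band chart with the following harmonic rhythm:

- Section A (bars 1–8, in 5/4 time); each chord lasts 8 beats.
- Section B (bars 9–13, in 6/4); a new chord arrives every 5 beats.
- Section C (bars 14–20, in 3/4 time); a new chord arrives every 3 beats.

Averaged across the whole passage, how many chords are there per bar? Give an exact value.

0.9 chords per bar

A: 8 bars of 5 beats is 40 beats; at 8 beats each that's 5 chords.
B: 5 bars of 6 beats is 30 beats; at 5 beats each that's 6 chords.
C: 7 bars of 3 beats is 21 beats; at 3 beats each that's 7 chords.
Overall: 18 chords over 20 bars → 18/20 = 0.9 chords per bar.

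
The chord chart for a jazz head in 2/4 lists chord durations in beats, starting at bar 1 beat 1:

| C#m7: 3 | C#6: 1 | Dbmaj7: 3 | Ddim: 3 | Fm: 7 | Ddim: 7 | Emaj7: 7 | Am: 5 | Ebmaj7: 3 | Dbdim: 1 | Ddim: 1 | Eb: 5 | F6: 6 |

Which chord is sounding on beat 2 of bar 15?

Beat 2 of bar 15 is beat (15−1)×2 + 2 = 30 overall.
Running totals: C#m7 ends at 3, C#6 ends at 4, Dbmaj7 ends at 7, Ddim ends at 10, Fm ends at 17, Ddim ends at 24, Emaj7 ends at 31.
Beat 30 falls within Emaj7.

Emaj7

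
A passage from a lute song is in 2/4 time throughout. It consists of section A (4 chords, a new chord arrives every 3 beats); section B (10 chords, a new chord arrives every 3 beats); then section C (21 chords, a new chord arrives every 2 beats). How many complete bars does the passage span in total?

A: 4 × 3 = 12 beats = 6 bars.
B: 10 × 3 = 30 beats = 15 bars.
C: 21 × 2 = 42 beats = 21 bars.
Total: 6 + 15 + 21 = 42 bars.

42 bars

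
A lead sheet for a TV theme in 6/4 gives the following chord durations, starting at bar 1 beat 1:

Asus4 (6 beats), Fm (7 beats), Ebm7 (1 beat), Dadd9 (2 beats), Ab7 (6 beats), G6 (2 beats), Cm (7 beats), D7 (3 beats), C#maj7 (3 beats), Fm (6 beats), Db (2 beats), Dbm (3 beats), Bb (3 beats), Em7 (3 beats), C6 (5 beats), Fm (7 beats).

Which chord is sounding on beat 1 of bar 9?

Bb

Beat 1 of bar 9 is beat (9−1)×6 + 1 = 49 overall.
Running totals: Asus4 ends at 6, Fm ends at 13, Ebm7 ends at 14, Dadd9 ends at 16, Ab7 ends at 22, G6 ends at 24, Cm ends at 31, D7 ends at 34, C#maj7 ends at 37, Fm ends at 43, Db ends at 45, Dbm ends at 48, Bb ends at 51.
Beat 49 falls within Bb.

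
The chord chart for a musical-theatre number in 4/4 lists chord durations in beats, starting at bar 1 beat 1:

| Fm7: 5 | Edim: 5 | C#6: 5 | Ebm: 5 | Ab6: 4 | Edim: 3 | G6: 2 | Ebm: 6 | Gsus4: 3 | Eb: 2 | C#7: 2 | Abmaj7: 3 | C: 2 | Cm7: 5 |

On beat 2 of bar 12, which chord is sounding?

C

Beat 2 of bar 12 is beat (12−1)×4 + 2 = 46 overall.
Running totals: Fm7 ends at 5, Edim ends at 10, C#6 ends at 15, Ebm ends at 20, Ab6 ends at 24, Edim ends at 27, G6 ends at 29, Ebm ends at 35, Gsus4 ends at 38, Eb ends at 40, C#7 ends at 42, Abmaj7 ends at 45, C ends at 47.
Beat 46 falls within C.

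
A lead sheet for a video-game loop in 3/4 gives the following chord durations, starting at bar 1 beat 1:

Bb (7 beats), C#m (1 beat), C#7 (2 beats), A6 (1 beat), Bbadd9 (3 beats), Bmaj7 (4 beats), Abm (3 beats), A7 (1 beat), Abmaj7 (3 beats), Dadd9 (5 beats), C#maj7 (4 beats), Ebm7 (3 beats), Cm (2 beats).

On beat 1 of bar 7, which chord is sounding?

Abm

Beat 1 of bar 7 is beat (7−1)×3 + 1 = 19 overall.
Running totals: Bb ends at 7, C#m ends at 8, C#7 ends at 10, A6 ends at 11, Bbadd9 ends at 14, Bmaj7 ends at 18, Abm ends at 21.
Beat 19 falls within Abm.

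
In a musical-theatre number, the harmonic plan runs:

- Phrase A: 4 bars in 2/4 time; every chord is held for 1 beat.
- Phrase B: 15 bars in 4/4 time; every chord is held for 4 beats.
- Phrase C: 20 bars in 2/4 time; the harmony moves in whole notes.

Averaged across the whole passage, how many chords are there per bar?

A: 4 × 2 = 8 beats ÷ 1 = 8 chords.
B: 15 × 4 = 60 beats ÷ 4 = 15 chords.
C: 20 × 2 = 40 beats ÷ 4 = 10 chords.
Overall: 33 chords over 39 bars → 33/39 = 11/13 chords per bar.

11/13 chords per bar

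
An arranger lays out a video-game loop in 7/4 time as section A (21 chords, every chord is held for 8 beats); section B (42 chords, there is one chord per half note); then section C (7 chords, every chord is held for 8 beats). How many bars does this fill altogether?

44 bars

A: 21 × 8 = 168 beats = 24 bars.
B: 42 × 2 = 84 beats = 12 bars.
C: 7 × 8 = 56 beats = 8 bars.
Total: 24 + 12 + 8 = 44 bars.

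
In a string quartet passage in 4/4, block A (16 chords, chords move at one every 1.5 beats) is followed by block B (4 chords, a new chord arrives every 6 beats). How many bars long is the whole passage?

12 bars

A: 16 × 1.5 = 24 beats = 6 bars.
B: 4 × 6 = 24 beats = 6 bars.
Total: 6 + 6 = 12 bars.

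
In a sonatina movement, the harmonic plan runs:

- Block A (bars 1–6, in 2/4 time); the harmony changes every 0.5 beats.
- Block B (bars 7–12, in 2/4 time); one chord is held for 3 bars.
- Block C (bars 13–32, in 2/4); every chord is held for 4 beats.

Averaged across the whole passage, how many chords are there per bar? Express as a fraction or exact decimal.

1.125 chords per bar

A: 6 bars of 2 beats is 12 beats; at 0.5 beats each that's 24 chords.
B: 6 bars of 2 beats is 12 beats; at 6 beats each that's 2 chords.
C: 20 bars of 2 beats is 40 beats; at 4 beats each that's 10 chords.
Overall: 36 chords over 32 bars → 36/32 = 1.125 chords per bar.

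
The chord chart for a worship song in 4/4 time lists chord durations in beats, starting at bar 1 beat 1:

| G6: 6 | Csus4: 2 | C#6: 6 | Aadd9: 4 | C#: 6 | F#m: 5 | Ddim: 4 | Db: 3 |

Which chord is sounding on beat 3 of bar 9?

Db

Beat 3 of bar 9 is beat (9−1)×4 + 3 = 35 overall.
Running totals: G6 ends at 6, Csus4 ends at 8, C#6 ends at 14, Aadd9 ends at 18, C# ends at 24, F#m ends at 29, Ddim ends at 33, Db ends at 36.
Beat 35 falls within Db.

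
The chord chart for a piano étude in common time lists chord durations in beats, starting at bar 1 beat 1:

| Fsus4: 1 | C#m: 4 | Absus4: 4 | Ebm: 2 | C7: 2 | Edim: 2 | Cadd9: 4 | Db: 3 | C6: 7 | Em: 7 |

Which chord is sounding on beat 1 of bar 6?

Db

Beat 1 of bar 6 is beat (6−1)×4 + 1 = 21 overall.
Running totals: Fsus4 ends at 1, C#m ends at 5, Absus4 ends at 9, Ebm ends at 11, C7 ends at 13, Edim ends at 15, Cadd9 ends at 19, Db ends at 22.
Beat 21 falls within Db.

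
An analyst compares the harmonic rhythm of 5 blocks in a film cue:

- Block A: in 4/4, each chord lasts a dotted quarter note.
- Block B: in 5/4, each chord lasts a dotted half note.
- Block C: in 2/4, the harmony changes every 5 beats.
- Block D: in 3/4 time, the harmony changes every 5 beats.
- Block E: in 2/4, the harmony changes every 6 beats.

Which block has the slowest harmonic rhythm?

Block E

A: each chord is 1.5 beats in 4/4, so 8/3 per bar.
B: each chord is 3 beats in 5/4, so 5/3 per bar.
C: each chord is 5 beats in 2/4, so 0.4 per bar.
D: each chord is 5 beats in 3/4, so 0.6 per bar.
E: each chord is 6 beats in 2/4, so 1/3 per bar.
Slowest is E at 1/3 chords/bar.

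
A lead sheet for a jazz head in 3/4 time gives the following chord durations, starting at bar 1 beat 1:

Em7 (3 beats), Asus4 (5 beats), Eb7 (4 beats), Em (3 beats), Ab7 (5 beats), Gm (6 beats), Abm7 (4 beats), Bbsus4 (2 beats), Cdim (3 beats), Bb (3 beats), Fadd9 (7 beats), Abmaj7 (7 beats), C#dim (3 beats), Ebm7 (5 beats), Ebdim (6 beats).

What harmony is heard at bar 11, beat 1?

Beat 1 of bar 11 is beat (11−1)×3 + 1 = 31 overall.
Running totals: Em7 ends at 3, Asus4 ends at 8, Eb7 ends at 12, Em ends at 15, Ab7 ends at 20, Gm ends at 26, Abm7 ends at 30, Bbsus4 ends at 32.
Beat 31 falls within Bbsus4.

Bbsus4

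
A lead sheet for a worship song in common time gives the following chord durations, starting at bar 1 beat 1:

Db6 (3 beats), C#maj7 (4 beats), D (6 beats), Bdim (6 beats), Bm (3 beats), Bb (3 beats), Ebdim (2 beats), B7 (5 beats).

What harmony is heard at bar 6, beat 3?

Beat 3 of bar 6 is beat (6−1)×4 + 3 = 23 overall.
Running totals: Db6 ends at 3, C#maj7 ends at 7, D ends at 13, Bdim ends at 19, Bm ends at 22, Bb ends at 25.
Beat 23 falls within Bb.

Bb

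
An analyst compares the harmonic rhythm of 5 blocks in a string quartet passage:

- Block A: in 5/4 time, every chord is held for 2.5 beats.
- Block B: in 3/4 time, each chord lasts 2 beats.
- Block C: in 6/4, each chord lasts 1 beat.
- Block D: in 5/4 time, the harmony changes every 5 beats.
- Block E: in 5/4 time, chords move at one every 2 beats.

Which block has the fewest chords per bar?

Block D

A: 5/2.5 = 2 chords/bar.
B: 3/2 = 1.5 chords/bar.
C: 6/1 = 6 chords/bar.
D: 5/5 = 1 chord/bar.
E: 5/2 = 2.5 chords/bar.
Slowest is D at 1 chords/bar.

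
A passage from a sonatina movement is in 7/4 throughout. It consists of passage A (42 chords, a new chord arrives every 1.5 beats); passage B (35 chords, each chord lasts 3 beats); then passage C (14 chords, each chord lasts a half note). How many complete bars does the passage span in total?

A: 42 × 1.5 = 63 beats = 9 bars.
B: 35 × 3 = 105 beats = 15 bars.
C: 14 × 2 = 28 beats = 4 bars.
Total: 9 + 15 + 4 = 28 bars.

28 bars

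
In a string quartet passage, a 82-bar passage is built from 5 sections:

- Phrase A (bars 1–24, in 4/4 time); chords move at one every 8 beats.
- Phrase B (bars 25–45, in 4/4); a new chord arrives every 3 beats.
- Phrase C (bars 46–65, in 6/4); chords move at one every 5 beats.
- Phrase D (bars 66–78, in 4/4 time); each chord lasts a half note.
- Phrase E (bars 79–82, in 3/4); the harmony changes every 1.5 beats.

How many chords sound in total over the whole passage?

98 chords

A has 96 beats and chords last 8 each, so 12 chords.
B has 84 beats and chords last 3 each, so 28 chords.
C has 120 beats and chords last 5 each, so 24 chords.
D has 52 beats and chords last 2 each, so 26 chords.
E has 12 beats and chords last 1.5 each, so 8 chords.
Total: 12 + 28 + 24 + 26 + 8 = 98.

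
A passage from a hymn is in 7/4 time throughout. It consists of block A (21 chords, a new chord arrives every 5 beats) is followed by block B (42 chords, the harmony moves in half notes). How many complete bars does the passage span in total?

A: 21 × 5 = 105 beats = 15 bars.
B: 42 × 2 = 84 beats = 12 bars.
Total: 15 + 12 = 27 bars.

27 bars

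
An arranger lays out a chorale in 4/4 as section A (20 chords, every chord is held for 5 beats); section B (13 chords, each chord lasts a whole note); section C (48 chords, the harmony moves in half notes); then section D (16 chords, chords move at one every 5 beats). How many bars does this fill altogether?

82 bars

A: 20 × 5 = 100 beats = 25 bars.
B: 13 × 4 = 52 beats = 13 bars.
C: 48 × 2 = 96 beats = 24 bars.
D: 16 × 5 = 80 beats = 20 bars.
Total: 25 + 13 + 24 + 20 = 82 bars.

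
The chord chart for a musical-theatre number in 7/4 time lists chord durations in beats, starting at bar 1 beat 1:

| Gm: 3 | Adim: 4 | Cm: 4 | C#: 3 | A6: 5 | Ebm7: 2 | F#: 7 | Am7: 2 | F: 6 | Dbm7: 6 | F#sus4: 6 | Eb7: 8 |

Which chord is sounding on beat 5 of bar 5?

F

Beat 5 of bar 5 is beat (5−1)×7 + 5 = 33 overall.
Running totals: Gm ends at 3, Adim ends at 7, Cm ends at 11, C# ends at 14, A6 ends at 19, Ebm7 ends at 21, F# ends at 28, Am7 ends at 30, F ends at 36.
Beat 33 falls within F.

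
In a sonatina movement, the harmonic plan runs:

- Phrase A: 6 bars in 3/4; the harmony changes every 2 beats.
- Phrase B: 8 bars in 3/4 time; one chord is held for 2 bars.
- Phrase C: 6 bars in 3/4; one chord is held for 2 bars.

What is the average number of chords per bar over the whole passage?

0.8 chords per bar

A: 6 bars of 3 beats is 18 beats; at 2 beats each that's 9 chords.
B: 8 bars of 3 beats is 24 beats; at 6 beats each that's 4 chords.
C: 6 bars of 3 beats is 18 beats; at 6 beats each that's 3 chords.
Overall: 16 chords over 20 bars → 16/20 = 0.8 chords per bar.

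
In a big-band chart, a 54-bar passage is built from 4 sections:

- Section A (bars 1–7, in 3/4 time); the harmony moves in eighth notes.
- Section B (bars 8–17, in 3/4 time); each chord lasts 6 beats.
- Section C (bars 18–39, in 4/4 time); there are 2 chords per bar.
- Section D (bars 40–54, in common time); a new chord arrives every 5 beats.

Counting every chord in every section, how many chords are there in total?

103 chords

A has 21 beats and chords last 0.5 each, so 42 chords.
B has 30 beats and chords last 6 each, so 5 chords.
C has 88 beats and chords last 2 each, so 44 chords.
D has 60 beats and chords last 5 each, so 12 chords.
Total: 42 + 5 + 44 + 12 = 103.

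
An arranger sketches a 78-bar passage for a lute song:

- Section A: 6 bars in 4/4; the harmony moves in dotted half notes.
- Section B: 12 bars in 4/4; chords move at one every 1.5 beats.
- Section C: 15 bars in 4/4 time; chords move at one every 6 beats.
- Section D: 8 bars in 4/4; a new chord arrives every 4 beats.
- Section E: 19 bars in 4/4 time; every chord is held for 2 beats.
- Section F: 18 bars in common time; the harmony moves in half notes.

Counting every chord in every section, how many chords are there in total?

A has 24 beats and chords last 3 each, so 8 chords.
B has 48 beats and chords last 1.5 each, so 32 chords.
C has 60 beats and chords last 6 each, so 10 chords.
D has 32 beats and chords last 4 each, so 8 chords.
E has 76 beats and chords last 2 each, so 38 chords.
F has 72 beats and chords last 2 each, so 36 chords.
Total: 8 + 32 + 10 + 8 + 38 + 36 = 132.

132 chords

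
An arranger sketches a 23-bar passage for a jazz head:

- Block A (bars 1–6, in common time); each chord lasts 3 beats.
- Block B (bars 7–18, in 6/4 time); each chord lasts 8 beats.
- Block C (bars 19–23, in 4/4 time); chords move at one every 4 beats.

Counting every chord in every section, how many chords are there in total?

22 chords

A: 6 bars × 4 beats = 24 beats; 3 beats/chord → 8 chords.
B: 12 bars × 6 beats = 72 beats; 8 beats/chord → 9 chords.
C: 5 bars × 4 beats = 20 beats; 4 beats/chord → 5 chords.
Total: 8 + 9 + 5 = 22.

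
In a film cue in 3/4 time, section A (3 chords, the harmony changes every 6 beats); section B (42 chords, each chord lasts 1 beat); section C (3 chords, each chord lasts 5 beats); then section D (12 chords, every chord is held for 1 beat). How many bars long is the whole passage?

29 bars

A: 3 × 6 = 18 beats = 6 bars.
B: 42 × 1 = 42 beats = 14 bars.
C: 3 × 5 = 15 beats = 5 bars.
D: 12 × 1 = 12 beats = 4 bars.
Total: 6 + 14 + 5 + 4 = 29 bars.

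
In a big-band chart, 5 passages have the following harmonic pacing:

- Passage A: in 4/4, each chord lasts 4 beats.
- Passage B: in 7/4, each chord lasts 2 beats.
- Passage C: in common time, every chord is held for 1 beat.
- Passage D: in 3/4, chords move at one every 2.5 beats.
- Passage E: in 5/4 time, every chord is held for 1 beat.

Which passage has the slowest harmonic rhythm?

A: 4 beats/bar ÷ 4 beats/chord = 1 chord/bar.
B: 7 beats/bar ÷ 2 beats/chord = 3.5 chords/bar.
C: 4 beats/bar ÷ 1 beat/chord = 4 chords/bar.
D: 3 beats/bar ÷ 2.5 beats/chord = 1.2 chords/bar.
E: 5 beats/bar ÷ 1 beat/chord = 5 chords/bar.
Slowest is A at 1 chords/bar.

Passage A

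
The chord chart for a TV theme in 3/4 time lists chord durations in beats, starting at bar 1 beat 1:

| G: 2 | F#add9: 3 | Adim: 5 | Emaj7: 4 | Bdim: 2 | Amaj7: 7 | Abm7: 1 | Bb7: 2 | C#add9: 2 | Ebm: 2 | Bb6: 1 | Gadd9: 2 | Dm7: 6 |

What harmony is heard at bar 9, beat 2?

Bb7

Beat 2 of bar 9 is beat (9−1)×3 + 2 = 26 overall.
Running totals: G ends at 2, F#add9 ends at 5, Adim ends at 10, Emaj7 ends at 14, Bdim ends at 16, Amaj7 ends at 23, Abm7 ends at 24, Bb7 ends at 26.
Beat 26 falls within Bb7.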